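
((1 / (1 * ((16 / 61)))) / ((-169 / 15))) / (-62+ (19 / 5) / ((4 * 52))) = 1525 / 279331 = 0.01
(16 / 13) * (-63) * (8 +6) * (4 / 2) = -28224 / 13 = -2171.08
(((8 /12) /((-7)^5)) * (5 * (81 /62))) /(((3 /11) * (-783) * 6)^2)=-605 /3833157498156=-0.00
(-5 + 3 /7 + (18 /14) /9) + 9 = 32 /7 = 4.57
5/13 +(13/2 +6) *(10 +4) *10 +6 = 22833/13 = 1756.38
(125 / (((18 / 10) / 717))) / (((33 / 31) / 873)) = 449170625 / 11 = 40833693.18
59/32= 1.84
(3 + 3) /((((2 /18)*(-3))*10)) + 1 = -4 /5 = -0.80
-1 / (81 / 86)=-86 / 81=-1.06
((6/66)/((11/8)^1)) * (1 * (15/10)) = 12/121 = 0.10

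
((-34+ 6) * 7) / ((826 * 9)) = -14 / 531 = -0.03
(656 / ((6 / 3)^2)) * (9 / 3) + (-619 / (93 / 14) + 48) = 41554 / 93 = 446.82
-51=-51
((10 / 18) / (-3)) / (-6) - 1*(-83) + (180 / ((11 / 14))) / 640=1188791 / 14256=83.39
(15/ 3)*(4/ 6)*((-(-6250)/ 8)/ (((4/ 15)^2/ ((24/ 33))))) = 1171875/ 44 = 26633.52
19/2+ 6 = 31/2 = 15.50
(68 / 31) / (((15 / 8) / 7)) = 3808 / 465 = 8.19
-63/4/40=-63/160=-0.39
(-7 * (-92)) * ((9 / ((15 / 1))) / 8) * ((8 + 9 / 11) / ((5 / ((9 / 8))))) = 421659 / 4400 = 95.83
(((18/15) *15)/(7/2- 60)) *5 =-180/113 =-1.59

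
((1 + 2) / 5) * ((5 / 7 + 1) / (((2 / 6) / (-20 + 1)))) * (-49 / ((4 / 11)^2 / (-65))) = -5648643 / 4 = -1412160.75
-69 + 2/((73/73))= -67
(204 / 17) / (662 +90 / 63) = 7 / 387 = 0.02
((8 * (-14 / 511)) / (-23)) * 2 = 32 / 1679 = 0.02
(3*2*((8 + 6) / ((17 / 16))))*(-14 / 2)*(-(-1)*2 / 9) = -6272 / 51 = -122.98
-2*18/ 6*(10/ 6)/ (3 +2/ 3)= -30/ 11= -2.73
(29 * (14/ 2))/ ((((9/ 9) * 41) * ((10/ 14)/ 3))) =20.80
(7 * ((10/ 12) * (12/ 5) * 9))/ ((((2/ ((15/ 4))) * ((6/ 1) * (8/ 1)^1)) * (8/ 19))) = 5985/ 512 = 11.69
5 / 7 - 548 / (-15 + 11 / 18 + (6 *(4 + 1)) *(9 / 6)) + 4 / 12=-195022 / 11571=-16.85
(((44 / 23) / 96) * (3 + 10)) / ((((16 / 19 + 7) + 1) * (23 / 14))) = 2717 / 152352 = 0.02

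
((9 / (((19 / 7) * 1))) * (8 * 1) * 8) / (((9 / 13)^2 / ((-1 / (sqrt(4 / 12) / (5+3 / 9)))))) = -1211392 * sqrt(3) / 513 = -4090.04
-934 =-934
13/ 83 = 0.16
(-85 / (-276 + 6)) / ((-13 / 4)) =-34 / 351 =-0.10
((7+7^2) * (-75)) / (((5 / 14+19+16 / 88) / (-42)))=9055200 / 1003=9028.12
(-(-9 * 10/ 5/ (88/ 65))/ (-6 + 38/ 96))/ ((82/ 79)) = -277290/ 121319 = -2.29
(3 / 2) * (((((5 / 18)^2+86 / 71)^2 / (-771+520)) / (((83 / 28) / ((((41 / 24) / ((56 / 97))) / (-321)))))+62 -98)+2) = -53975873352503957 / 1058351098111488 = -51.00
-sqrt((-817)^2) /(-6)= 817 /6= 136.17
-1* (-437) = 437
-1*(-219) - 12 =207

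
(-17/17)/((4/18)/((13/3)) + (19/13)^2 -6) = 507/1933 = 0.26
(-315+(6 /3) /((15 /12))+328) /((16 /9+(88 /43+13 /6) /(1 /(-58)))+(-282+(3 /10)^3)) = -5650200 /203004551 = -0.03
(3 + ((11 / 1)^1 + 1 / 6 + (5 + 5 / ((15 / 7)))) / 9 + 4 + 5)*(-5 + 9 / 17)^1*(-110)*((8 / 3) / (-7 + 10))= 8460320 / 1377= 6144.02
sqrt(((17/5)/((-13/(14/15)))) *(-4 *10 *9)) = 4 *sqrt(23205)/65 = 9.37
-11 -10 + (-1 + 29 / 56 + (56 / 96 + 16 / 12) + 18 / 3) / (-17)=-61225 / 2856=-21.44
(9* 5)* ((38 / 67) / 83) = 1710 / 5561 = 0.31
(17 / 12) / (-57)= -17 / 684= -0.02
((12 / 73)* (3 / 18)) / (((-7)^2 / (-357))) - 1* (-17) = 8585 / 511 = 16.80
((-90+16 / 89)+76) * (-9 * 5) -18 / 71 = 621.66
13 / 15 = 0.87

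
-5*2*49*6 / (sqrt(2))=-1470*sqrt(2)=-2078.89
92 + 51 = 143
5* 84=420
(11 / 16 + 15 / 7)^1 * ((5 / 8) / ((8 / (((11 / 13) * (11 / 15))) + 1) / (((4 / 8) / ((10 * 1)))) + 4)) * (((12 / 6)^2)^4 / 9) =191785 / 1074276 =0.18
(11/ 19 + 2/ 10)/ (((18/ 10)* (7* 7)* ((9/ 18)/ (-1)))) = -148/ 8379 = -0.02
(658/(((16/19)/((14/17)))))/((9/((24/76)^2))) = 2303/323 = 7.13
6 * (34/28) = 51/7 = 7.29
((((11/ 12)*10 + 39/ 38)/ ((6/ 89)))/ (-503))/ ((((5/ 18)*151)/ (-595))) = 6153371/ 1443107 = 4.26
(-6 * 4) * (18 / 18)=-24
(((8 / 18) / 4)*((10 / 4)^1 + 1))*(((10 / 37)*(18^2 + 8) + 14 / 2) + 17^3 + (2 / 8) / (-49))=36330523 / 18648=1948.23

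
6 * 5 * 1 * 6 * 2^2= 720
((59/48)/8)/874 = 59/335616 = 0.00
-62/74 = -31/37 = -0.84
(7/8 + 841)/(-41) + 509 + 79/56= 562379/1148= 489.88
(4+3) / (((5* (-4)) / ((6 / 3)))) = -7 / 10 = -0.70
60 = 60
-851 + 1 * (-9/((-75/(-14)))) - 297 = -28742/25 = -1149.68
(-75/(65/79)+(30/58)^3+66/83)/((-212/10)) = 5935531770/1394733743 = 4.26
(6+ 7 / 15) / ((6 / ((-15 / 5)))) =-97 / 30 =-3.23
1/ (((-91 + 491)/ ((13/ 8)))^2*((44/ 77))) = 1183/ 40960000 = 0.00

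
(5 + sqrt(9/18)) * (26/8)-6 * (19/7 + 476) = -79969/28 + 13 * sqrt(2)/8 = -2853.74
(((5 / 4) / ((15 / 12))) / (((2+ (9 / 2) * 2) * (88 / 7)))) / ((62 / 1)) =0.00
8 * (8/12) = 16/3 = 5.33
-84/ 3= -28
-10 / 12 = -5 / 6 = -0.83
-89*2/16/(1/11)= -979/8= -122.38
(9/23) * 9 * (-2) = -162/23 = -7.04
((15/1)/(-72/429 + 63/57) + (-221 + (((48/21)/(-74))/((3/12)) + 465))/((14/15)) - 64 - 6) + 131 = 520719832/1539237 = 338.30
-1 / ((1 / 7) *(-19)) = 7 / 19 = 0.37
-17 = -17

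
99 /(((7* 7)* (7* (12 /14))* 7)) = 33 /686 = 0.05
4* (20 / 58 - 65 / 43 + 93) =367.33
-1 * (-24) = 24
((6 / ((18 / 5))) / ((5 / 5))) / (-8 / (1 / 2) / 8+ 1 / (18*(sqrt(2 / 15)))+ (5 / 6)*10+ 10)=5880 / 57619 - 10*sqrt(30) / 57619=0.10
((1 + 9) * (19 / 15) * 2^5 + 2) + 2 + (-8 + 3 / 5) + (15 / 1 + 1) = 6269 / 15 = 417.93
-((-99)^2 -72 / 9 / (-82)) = -401845 / 41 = -9801.10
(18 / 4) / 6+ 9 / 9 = 7 / 4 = 1.75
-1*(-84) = 84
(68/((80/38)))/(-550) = -323/5500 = -0.06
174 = 174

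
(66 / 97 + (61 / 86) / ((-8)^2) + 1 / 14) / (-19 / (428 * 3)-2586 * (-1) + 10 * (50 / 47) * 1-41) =43016220357 / 144094685315168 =0.00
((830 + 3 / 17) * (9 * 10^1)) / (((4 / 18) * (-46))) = -5715765 / 782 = -7309.16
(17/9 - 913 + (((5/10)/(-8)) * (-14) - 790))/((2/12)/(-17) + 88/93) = -64513759/35532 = -1815.65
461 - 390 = 71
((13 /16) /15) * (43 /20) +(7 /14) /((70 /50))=15913 /33600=0.47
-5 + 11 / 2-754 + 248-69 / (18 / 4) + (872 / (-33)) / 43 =-1479869 / 2838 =-521.45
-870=-870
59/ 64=0.92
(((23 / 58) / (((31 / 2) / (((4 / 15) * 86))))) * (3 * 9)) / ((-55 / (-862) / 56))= 3437352576 / 247225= 13903.74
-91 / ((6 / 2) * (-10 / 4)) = 182 / 15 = 12.13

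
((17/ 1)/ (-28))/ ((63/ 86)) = -0.83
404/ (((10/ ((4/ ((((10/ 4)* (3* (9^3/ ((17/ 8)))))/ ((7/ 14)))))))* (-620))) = -1717/ 33898500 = -0.00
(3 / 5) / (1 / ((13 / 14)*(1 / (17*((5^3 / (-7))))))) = -39 / 21250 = -0.00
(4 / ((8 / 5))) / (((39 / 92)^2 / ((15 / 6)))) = 52900 / 1521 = 34.78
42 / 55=0.76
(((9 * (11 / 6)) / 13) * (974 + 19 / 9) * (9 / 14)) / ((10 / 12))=24849 / 26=955.73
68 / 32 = 17 / 8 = 2.12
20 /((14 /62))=620 /7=88.57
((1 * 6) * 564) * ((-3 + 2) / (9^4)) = -376 / 729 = -0.52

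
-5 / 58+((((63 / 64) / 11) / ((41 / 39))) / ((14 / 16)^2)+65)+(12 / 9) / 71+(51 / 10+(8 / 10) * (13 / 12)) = 6923796146 / 97503945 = 71.01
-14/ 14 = -1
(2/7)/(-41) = -2/287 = -0.01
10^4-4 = 9996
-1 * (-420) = 420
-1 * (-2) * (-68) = -136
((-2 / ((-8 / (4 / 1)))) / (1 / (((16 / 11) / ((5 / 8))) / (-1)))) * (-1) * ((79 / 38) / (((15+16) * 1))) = 5056 / 32395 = 0.16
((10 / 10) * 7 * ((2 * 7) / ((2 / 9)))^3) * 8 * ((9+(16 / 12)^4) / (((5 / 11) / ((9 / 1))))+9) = 3497546304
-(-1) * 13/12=13/12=1.08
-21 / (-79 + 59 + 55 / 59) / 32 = 413 / 12000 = 0.03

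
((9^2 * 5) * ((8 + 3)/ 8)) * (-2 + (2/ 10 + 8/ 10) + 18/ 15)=891/ 8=111.38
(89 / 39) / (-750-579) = -89 / 51831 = -0.00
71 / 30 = 2.37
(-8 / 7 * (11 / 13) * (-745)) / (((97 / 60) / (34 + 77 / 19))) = 2843992800 / 167713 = 16957.50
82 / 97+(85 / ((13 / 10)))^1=83516 / 1261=66.23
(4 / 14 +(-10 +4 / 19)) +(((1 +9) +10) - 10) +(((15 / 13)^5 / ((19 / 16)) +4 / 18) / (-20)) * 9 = -187053589 / 493819690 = -0.38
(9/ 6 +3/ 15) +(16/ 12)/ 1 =3.03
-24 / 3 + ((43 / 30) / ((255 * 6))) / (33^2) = -8.00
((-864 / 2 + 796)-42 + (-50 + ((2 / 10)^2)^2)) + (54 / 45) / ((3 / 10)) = 172501 / 625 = 276.00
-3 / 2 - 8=-19 / 2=-9.50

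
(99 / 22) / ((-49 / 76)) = -342 / 49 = -6.98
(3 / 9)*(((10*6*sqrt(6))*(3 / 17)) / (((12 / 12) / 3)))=180*sqrt(6) / 17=25.94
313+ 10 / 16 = 2509 / 8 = 313.62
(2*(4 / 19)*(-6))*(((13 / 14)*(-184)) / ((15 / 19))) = 19136 / 35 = 546.74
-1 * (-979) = 979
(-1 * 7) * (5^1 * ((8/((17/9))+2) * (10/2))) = -18550/17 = -1091.18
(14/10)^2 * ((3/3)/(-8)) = -49/200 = -0.24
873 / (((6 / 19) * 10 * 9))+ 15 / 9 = 1943 / 60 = 32.38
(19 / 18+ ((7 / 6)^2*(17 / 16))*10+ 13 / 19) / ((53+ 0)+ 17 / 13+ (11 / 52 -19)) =1152515 / 2526696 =0.46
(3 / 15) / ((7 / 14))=2 / 5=0.40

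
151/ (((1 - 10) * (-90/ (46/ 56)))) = 3473/ 22680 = 0.15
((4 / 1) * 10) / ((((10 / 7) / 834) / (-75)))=-1751400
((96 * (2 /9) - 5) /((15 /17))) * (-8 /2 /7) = -476 /45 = -10.58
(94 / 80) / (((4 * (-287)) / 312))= -1833 / 5740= -0.32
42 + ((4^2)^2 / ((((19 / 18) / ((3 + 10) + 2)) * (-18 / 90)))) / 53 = -301.20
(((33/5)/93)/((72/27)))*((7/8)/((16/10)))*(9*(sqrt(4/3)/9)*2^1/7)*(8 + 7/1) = 0.07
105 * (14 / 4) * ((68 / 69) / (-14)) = -595 / 23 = -25.87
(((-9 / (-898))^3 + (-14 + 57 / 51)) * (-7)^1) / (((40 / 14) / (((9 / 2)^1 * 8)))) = 13987550775051 / 12310563464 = 1136.22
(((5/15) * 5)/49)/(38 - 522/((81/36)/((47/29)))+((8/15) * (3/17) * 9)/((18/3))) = -425/4221546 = -0.00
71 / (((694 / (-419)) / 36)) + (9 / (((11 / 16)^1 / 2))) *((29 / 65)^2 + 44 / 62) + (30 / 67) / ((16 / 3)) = -407116575560709 / 267963324200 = -1519.30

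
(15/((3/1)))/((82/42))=105/41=2.56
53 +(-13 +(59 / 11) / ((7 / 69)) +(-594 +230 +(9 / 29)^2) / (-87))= 546782528 / 5633859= 97.05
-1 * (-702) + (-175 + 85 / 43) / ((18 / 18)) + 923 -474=42053 / 43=977.98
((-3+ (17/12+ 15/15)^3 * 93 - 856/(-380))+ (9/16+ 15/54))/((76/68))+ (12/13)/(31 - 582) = 153454076387/130653120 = 1174.52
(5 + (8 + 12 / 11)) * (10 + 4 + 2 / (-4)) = 4185 / 22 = 190.23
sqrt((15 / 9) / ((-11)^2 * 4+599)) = 0.04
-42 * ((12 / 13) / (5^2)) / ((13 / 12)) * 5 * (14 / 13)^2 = -8.30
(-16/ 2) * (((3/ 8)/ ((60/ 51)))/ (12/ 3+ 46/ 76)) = -969/ 1750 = -0.55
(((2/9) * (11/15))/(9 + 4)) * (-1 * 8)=-176/1755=-0.10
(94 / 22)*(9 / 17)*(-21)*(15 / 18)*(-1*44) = 29610 / 17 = 1741.76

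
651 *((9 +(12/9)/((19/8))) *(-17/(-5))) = 402101/19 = 21163.21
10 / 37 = 0.27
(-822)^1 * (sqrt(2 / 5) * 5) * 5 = -4110 * sqrt(10) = -12996.96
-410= -410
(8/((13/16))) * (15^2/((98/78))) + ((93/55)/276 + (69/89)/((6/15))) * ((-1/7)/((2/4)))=19448558737/11033330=1762.71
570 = 570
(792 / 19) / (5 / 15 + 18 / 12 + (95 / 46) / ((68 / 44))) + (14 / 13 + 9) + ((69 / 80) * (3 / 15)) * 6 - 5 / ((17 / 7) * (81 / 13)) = 21163768229 / 884309400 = 23.93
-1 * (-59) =59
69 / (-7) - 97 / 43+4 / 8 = -6991 / 602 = -11.61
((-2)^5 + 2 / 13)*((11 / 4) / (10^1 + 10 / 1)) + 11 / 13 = -3.53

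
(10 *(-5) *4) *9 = -1800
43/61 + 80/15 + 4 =1837/183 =10.04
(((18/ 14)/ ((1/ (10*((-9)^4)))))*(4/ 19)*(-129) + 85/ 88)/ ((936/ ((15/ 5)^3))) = -66084.31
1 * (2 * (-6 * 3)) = -36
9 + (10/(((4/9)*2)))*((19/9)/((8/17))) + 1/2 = 59.97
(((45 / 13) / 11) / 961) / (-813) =-15 / 37241633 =-0.00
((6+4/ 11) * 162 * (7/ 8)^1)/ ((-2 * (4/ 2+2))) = -19845/ 176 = -112.76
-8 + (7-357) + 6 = -352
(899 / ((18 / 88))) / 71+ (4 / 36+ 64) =8947 / 71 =126.01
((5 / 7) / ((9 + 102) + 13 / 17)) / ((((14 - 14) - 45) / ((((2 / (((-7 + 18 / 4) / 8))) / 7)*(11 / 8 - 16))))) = -0.00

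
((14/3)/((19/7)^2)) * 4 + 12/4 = 5993/1083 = 5.53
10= 10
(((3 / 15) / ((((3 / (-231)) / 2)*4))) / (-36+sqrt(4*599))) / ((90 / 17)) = -119*sqrt(599) / 45000 -119 / 2500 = -0.11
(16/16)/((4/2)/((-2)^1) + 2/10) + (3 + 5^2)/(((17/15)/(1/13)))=575/884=0.65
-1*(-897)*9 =8073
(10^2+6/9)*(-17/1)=-5134/3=-1711.33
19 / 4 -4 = 3 / 4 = 0.75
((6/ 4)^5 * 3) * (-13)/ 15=-3159/ 160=-19.74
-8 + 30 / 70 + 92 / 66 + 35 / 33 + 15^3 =259481 / 77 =3369.88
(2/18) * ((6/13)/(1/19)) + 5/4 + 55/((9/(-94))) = -267799/468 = -572.22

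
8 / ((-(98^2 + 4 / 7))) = -7 / 8404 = -0.00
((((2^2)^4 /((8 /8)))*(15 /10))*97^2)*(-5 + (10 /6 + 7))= 13247872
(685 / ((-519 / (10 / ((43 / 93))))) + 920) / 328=2.72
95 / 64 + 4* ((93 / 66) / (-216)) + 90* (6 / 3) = 3449159 / 19008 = 181.46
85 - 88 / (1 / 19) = -1587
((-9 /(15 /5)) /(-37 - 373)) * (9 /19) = 27 /7790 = 0.00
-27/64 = -0.42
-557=-557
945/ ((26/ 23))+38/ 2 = 22229/ 26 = 854.96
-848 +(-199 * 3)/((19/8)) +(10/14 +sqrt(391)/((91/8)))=-146121/133 +8 * sqrt(391)/91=-1096.92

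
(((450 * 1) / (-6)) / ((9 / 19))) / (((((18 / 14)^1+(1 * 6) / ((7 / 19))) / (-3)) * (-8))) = -3325 / 984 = -3.38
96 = 96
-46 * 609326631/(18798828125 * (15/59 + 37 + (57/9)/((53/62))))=-131470141884453/3938204101562500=-0.03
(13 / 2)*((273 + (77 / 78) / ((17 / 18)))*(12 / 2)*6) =64126.59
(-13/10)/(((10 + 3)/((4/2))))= -1/5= -0.20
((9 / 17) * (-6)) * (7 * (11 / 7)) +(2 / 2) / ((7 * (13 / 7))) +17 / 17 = -7484 / 221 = -33.86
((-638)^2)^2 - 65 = 165684817871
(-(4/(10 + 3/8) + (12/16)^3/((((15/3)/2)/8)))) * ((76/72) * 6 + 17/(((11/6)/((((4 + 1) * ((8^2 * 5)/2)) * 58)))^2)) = -11388116373983419/602580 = -18898928563.81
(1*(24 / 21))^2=64 / 49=1.31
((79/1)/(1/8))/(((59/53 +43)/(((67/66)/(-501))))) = -561058/19327077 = -0.03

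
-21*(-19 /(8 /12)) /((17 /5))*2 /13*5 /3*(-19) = -189525 /221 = -857.58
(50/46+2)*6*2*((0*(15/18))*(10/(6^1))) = 0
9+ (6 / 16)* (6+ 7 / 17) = 1551 / 136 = 11.40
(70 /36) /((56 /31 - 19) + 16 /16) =-1085 /9036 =-0.12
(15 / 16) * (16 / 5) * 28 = 84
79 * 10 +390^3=59319790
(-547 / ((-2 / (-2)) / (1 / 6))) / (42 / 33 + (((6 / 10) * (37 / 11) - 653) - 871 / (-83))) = 2497055 / 17508102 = 0.14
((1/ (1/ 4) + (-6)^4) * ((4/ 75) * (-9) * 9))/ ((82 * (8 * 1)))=-351/ 41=-8.56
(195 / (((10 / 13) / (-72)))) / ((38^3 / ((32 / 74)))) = -0.14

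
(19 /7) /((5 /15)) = 57 /7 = 8.14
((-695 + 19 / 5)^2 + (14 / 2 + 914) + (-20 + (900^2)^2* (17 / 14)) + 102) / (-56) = -139421333783077 / 9800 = -14226666712.56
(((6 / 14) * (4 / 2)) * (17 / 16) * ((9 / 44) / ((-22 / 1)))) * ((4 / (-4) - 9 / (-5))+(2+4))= -7803 / 135520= -0.06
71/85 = 0.84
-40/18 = -20/9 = -2.22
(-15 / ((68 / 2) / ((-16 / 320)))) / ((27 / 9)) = 1 / 136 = 0.01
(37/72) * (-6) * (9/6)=-37/8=-4.62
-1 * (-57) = 57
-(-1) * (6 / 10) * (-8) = -4.80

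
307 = 307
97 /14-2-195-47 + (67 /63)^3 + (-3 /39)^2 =-19934143843 /84515886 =-235.86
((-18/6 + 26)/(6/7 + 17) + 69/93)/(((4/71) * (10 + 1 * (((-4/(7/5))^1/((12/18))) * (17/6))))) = -651567/38750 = -16.81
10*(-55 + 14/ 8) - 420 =-1905/ 2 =-952.50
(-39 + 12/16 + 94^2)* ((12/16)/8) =105573/128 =824.79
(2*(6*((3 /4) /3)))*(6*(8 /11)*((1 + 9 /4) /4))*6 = 702 /11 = 63.82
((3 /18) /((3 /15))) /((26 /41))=205 /156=1.31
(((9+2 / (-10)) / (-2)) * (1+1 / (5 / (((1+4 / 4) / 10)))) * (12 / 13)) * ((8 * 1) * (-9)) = 38016 / 125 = 304.13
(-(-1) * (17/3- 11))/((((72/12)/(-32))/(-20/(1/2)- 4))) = -11264/9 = -1251.56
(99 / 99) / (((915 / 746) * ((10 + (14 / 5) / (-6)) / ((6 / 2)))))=2238 / 8723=0.26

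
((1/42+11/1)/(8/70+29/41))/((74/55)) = 5220325/523476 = 9.97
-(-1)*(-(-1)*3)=3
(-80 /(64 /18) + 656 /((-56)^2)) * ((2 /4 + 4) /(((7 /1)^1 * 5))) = -39321 /13720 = -2.87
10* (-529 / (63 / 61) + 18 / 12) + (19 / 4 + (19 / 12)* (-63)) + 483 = -297301 / 63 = -4719.06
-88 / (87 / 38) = -3344 / 87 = -38.44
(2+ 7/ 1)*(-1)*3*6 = -162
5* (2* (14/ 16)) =35/ 4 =8.75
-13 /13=-1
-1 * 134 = -134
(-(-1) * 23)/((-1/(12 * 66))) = -18216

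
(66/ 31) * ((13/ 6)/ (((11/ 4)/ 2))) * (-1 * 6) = -624/ 31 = -20.13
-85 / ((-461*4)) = 85 / 1844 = 0.05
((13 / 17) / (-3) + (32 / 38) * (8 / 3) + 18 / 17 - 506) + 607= 33608 / 323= 104.05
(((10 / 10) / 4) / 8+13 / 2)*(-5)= -1045 / 32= -32.66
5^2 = 25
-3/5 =-0.60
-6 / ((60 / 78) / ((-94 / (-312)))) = -47 / 20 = -2.35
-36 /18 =-2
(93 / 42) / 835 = 31 / 11690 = 0.00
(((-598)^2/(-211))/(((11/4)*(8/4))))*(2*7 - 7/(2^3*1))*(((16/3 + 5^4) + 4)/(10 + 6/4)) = -47071570/211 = -223088.01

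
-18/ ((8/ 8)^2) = -18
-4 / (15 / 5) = -4 / 3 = -1.33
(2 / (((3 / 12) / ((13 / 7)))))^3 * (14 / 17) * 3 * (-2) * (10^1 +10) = -269967360 / 833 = -324090.47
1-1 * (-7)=8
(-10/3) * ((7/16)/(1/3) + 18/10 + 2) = -409/24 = -17.04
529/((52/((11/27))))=5819/1404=4.14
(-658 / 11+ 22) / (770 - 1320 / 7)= -1456 / 22385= -0.07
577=577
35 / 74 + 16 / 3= 1289 / 222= 5.81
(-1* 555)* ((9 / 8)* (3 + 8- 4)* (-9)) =314685 / 8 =39335.62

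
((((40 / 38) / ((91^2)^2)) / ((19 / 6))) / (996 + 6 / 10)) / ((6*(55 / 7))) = 20 / 193846651537539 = 0.00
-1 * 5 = -5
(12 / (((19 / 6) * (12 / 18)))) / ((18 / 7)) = 42 / 19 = 2.21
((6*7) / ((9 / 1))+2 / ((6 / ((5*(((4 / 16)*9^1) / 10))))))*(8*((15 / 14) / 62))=0.70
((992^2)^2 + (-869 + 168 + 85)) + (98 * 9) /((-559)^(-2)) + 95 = 968657563817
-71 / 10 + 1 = -61 / 10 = -6.10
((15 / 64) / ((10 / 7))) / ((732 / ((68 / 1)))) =0.02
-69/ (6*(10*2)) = -23/ 40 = -0.58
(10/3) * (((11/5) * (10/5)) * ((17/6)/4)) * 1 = 187/18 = 10.39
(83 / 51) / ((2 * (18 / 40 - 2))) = -830 / 1581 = -0.52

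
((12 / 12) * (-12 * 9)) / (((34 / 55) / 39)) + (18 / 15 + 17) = -577603 / 85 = -6795.33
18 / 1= 18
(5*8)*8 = 320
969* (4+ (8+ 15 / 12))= 51357 / 4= 12839.25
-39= -39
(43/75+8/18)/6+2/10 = 499/1350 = 0.37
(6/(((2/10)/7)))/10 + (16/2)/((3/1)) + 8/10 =367/15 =24.47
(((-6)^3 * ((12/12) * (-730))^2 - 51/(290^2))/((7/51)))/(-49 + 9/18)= 493702860242601/28551950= 17291388.51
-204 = -204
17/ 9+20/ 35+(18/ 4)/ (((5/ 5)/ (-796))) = -225511/ 63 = -3579.54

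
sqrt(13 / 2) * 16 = 8 * sqrt(26) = 40.79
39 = 39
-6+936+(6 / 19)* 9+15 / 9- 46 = 50645 / 57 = 888.51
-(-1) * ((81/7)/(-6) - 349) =-4913/14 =-350.93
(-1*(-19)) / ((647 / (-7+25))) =342 / 647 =0.53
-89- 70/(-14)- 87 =-171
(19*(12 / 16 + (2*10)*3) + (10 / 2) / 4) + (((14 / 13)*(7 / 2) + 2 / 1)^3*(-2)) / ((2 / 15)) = -7578983 / 4394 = -1724.85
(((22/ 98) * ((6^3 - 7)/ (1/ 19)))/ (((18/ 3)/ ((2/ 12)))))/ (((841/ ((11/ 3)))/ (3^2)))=480491/ 494508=0.97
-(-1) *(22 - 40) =-18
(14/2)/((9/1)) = 7/9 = 0.78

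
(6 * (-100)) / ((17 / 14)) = -8400 / 17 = -494.12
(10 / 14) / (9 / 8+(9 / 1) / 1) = 40 / 567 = 0.07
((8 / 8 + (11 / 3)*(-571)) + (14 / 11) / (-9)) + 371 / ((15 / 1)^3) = -77691419 / 37125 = -2092.70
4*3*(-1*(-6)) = 72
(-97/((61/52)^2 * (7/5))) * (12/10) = -1573728/26047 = -60.42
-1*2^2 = -4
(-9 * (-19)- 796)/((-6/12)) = 1250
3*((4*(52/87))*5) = 1040/29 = 35.86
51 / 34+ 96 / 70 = 201 / 70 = 2.87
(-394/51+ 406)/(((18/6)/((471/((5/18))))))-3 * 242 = 19072194/85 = 224378.75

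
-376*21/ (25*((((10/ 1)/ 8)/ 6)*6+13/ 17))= -156.77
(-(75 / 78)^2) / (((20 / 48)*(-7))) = 375 / 1183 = 0.32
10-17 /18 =163 /18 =9.06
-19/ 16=-1.19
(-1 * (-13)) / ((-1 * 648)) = -13 / 648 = -0.02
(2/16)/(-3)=-1/24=-0.04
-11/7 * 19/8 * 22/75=-2299/2100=-1.09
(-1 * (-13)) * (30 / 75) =26 / 5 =5.20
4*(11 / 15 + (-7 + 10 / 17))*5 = -5792 / 51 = -113.57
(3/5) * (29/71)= 87/355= 0.25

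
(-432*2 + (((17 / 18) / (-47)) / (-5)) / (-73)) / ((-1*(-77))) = -38113511 / 3396690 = -11.22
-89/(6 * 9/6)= -89/9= -9.89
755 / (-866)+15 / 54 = -2315 / 3897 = -0.59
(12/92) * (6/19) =18/437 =0.04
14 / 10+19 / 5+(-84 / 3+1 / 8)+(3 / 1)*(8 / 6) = -747 / 40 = -18.68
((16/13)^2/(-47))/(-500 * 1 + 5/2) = 512/7903285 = 0.00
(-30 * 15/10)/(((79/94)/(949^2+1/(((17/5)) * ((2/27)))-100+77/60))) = -129510809439/2686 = -48216980.43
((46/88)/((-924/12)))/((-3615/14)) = 23/874830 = 0.00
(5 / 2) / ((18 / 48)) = 20 / 3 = 6.67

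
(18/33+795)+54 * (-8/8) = 8157/11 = 741.55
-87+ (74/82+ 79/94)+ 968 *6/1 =22055451/3854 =5722.74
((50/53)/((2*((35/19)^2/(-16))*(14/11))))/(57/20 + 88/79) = -50193440/113855077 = -0.44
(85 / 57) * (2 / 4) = 85 / 114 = 0.75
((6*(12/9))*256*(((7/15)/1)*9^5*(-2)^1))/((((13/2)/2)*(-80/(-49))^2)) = -21171979584/1625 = -13028910.51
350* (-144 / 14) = -3600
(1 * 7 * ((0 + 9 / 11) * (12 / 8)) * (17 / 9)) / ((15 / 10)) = 119 / 11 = 10.82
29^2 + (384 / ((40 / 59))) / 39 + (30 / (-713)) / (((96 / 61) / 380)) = 156713493 / 185380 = 845.36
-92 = -92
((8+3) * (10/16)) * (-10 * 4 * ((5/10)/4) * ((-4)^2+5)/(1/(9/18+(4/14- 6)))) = 60225/16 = 3764.06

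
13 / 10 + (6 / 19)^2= 5053 / 3610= 1.40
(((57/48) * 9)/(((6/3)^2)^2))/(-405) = -19/11520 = -0.00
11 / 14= 0.79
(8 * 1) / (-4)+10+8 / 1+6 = 22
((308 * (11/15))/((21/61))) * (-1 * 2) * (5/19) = -59048/171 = -345.31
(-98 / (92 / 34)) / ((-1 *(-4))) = -9.05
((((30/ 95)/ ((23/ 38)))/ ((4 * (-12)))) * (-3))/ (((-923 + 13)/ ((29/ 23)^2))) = -2523/ 44287880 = -0.00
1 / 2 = 0.50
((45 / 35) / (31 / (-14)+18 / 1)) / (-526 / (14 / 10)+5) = -42 / 191165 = -0.00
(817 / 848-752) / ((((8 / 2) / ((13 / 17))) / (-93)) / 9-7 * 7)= 6929880399 / 452184976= 15.33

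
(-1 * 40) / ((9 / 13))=-520 / 9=-57.78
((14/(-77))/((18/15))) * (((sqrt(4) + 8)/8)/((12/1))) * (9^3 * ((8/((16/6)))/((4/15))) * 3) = -273375/704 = -388.32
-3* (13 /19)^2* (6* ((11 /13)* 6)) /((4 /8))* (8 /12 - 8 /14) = -20592 /2527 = -8.15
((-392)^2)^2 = 23612624896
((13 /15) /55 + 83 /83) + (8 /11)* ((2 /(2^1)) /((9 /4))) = 3314 /2475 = 1.34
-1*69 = -69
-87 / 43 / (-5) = 87 / 215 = 0.40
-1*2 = -2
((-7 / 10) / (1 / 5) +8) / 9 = 1 / 2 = 0.50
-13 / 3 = -4.33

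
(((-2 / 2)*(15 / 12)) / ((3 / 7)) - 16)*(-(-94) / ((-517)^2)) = -227 / 34122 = -0.01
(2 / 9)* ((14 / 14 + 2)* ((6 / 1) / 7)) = 4 / 7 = 0.57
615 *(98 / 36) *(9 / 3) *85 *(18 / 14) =1097775 / 2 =548887.50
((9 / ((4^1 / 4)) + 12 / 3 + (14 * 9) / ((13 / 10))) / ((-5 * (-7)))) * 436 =623044 / 455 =1369.33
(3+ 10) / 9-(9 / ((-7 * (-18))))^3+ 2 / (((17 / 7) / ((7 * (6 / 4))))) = 4236583 / 419832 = 10.09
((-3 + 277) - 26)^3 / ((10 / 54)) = 411830784 / 5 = 82366156.80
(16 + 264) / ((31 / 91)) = 25480 / 31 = 821.94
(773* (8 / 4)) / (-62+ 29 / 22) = -34012 / 1335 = -25.48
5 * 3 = 15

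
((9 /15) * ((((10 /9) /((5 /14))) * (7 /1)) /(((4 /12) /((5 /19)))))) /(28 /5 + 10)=490 /741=0.66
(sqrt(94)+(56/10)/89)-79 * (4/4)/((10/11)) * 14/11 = -49189/445+sqrt(94) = -100.84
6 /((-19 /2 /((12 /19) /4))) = -36 /361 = -0.10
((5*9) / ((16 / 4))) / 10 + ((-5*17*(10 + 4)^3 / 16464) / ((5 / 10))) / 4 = -143 / 24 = -5.96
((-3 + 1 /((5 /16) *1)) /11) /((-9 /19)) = -19 /495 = -0.04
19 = 19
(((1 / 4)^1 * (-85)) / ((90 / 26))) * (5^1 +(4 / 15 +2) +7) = -23647 / 270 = -87.58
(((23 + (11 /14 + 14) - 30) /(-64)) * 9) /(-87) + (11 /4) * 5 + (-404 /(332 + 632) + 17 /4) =110173015 /6262144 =17.59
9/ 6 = 3/ 2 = 1.50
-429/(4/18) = -3861/2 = -1930.50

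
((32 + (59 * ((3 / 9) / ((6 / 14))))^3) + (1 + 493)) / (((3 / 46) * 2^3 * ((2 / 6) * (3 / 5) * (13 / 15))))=40726359325 / 37908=1074347.35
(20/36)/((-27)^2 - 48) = 5/6129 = 0.00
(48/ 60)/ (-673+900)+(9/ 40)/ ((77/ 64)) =16652/ 87395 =0.19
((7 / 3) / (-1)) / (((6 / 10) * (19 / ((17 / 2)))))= -1.74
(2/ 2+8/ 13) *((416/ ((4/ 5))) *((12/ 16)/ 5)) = 126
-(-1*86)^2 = -7396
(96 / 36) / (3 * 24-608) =-1 / 201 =-0.00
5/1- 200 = -195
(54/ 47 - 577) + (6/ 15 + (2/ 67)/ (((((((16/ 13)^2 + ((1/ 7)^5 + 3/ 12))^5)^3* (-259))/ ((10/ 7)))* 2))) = -575.45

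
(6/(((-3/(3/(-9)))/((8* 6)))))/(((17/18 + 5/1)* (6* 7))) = 96/749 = 0.13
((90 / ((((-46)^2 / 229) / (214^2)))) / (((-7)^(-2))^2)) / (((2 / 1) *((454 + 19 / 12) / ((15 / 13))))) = 7284205284300 / 5370937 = 1356226.16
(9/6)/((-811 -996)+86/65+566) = -195/161158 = -0.00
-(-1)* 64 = 64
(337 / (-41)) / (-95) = 337 / 3895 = 0.09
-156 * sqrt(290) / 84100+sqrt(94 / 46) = -39 * sqrt(290) / 21025+sqrt(1081) / 23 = 1.40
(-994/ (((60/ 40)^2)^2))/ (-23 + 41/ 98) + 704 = 712.69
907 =907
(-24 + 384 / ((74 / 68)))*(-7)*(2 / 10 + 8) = -18876.84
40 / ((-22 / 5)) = -100 / 11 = -9.09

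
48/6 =8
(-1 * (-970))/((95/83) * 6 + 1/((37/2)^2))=55109095/390331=141.19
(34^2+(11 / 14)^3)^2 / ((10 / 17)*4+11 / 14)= 171197409042425 / 401754528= 426124.40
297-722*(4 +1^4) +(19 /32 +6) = -105805 /32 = -3306.41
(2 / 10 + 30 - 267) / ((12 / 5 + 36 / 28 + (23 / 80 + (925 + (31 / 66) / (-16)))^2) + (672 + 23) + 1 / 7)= -46211235840 / 167203777049503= -0.00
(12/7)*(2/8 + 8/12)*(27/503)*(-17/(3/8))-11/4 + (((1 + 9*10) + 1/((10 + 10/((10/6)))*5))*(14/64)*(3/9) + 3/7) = 4425629/9013760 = 0.49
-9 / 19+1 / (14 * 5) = -611 / 1330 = -0.46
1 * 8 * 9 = 72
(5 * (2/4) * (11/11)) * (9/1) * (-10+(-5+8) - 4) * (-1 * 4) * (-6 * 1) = -5940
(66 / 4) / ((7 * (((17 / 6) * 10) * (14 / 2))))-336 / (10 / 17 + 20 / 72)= -171286209 / 441490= -387.97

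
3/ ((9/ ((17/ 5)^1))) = 17/ 15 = 1.13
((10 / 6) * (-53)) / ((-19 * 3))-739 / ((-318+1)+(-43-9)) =8302 / 2337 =3.55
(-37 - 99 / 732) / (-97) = 9061 / 23668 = 0.38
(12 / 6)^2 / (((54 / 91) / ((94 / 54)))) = 8554 / 729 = 11.73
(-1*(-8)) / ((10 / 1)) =4 / 5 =0.80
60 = 60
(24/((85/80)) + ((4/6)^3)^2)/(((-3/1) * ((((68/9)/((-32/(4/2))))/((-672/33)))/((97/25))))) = -24424357888/19312425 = -1264.70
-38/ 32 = -19/ 16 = -1.19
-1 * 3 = -3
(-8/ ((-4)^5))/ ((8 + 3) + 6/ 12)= 1/ 1472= 0.00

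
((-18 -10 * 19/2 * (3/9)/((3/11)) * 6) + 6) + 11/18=-12745/18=-708.06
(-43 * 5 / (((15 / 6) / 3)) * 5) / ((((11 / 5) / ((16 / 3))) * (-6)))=17200 / 33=521.21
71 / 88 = 0.81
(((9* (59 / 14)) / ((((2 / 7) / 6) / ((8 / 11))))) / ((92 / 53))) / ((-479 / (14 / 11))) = -1182006 / 1333057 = -0.89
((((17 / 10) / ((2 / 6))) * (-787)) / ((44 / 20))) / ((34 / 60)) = -35415 / 11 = -3219.55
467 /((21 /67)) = 31289 /21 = 1489.95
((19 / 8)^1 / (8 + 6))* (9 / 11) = 171 / 1232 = 0.14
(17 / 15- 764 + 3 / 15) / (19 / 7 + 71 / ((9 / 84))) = -16016 / 13973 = -1.15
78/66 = 13/11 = 1.18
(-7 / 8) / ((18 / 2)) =-7 / 72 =-0.10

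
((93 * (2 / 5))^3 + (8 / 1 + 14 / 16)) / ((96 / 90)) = 154463169 / 3200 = 48269.74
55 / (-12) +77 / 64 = -649 / 192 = -3.38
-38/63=-0.60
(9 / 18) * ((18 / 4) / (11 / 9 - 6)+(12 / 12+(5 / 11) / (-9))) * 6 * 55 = 325 / 258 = 1.26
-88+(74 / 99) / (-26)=-113293 / 1287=-88.03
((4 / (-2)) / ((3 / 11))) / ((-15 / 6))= 44 / 15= 2.93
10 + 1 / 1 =11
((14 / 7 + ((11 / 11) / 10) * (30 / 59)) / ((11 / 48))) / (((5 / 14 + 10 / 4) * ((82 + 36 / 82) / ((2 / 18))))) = 3157 / 747825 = 0.00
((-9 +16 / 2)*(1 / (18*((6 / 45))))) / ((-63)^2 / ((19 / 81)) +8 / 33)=-0.00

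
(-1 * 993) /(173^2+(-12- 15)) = -0.03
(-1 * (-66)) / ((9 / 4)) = 88 / 3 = 29.33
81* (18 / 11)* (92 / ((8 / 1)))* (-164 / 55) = -2749788 / 605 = -4545.10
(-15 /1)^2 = 225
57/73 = 0.78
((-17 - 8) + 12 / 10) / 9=-119 / 45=-2.64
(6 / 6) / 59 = 1 / 59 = 0.02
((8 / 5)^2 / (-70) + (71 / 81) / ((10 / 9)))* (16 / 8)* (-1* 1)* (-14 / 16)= 11849 / 9000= 1.32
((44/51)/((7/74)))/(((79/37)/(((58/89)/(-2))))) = -3493688/2510067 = -1.39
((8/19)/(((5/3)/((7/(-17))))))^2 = 28224/2608225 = 0.01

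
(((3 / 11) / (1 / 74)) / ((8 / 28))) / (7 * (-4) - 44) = -259 / 264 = -0.98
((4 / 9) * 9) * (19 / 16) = 19 / 4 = 4.75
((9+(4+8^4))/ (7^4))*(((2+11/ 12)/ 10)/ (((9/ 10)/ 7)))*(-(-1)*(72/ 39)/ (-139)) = -5870/ 113841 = -0.05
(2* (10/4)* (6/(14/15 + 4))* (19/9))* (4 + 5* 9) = 23275/37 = 629.05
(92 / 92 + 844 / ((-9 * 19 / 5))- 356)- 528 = -155213 / 171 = -907.68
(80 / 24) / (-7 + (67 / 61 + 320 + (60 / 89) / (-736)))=1997872 / 188257947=0.01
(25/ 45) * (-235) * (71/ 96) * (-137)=11429225/ 864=13228.27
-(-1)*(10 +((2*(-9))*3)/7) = 2.29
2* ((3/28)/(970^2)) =3/13172600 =0.00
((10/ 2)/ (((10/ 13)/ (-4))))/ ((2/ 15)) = -195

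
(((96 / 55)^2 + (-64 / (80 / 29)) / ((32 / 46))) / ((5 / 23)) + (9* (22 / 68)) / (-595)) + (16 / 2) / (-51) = -51241897727 / 367174500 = -139.56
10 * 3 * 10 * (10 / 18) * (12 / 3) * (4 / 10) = 800 / 3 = 266.67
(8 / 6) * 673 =2692 / 3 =897.33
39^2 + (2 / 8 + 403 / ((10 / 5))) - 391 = 5327 / 4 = 1331.75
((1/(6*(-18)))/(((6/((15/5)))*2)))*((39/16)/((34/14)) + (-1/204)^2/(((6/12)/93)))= -13985/5992704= -0.00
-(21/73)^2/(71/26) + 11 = 4150483/378359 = 10.97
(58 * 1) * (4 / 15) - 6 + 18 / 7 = 1264 / 105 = 12.04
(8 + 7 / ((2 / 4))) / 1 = 22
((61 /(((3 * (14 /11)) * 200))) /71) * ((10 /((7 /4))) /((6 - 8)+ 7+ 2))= 671 /730590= 0.00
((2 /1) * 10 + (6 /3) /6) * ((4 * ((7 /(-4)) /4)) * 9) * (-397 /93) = 169519 /124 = 1367.09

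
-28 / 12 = -7 / 3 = -2.33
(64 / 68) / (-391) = -16 / 6647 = -0.00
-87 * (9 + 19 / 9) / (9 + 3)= -80.56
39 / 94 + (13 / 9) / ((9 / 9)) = 1573 / 846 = 1.86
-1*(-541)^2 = -292681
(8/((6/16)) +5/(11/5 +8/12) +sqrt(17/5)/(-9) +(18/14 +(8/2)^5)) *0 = 0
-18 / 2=-9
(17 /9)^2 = 289 /81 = 3.57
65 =65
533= 533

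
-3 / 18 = -1 / 6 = -0.17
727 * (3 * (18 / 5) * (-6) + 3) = -224643 / 5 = -44928.60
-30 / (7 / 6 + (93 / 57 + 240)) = -3420 / 27679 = -0.12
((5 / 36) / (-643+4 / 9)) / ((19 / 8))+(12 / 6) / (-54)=-0.04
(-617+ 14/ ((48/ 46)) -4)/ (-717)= 7291/ 8604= 0.85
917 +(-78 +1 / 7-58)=5468 / 7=781.14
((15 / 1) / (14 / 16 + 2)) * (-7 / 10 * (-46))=168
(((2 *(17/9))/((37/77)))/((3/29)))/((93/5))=379610/92907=4.09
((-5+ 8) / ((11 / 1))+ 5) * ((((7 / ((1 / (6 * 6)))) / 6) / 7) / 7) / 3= 116 / 77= 1.51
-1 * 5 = -5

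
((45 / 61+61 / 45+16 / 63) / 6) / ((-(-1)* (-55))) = -7517 / 1056825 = -0.01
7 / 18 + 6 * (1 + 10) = 1195 / 18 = 66.39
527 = 527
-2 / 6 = -1 / 3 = -0.33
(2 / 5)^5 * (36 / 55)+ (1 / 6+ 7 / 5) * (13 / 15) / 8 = 4366513 / 24750000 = 0.18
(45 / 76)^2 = 2025 / 5776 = 0.35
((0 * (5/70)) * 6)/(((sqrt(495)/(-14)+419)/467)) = 0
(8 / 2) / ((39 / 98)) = 392 / 39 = 10.05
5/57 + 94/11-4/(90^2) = 3653566/423225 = 8.63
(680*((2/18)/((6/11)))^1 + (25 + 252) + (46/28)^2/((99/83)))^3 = 14384161514436894479125/197259333784128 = 72920055.23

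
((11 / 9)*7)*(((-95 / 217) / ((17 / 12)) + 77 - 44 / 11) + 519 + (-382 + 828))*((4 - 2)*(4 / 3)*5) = 187148720 / 1581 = 118373.64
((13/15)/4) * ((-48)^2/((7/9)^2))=202176/245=825.21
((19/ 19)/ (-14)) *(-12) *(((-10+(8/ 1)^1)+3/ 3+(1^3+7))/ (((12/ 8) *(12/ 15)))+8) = 11.86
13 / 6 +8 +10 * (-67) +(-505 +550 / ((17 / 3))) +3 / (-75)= -2722927 / 2550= -1067.81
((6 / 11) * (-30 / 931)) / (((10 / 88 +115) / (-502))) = 72288 / 943103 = 0.08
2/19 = 0.11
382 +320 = 702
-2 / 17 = -0.12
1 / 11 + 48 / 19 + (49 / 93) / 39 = 1994210 / 758043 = 2.63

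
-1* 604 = -604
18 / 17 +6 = 120 / 17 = 7.06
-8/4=-2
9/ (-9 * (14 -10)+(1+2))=-3/ 11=-0.27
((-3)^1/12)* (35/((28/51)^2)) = -13005/448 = -29.03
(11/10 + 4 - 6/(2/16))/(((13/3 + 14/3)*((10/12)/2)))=-286/25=-11.44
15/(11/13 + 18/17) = 3315/421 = 7.87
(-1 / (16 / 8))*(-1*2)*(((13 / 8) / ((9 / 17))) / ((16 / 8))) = 1.53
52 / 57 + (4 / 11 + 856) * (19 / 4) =2551037 / 627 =4068.64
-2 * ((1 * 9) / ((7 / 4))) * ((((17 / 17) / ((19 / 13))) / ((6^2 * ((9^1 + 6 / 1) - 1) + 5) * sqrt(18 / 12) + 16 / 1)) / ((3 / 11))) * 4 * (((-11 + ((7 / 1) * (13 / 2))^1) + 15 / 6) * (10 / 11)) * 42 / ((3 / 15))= 443289600 / 14757889 - 7051075200 * sqrt(6) / 14757889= -1140.29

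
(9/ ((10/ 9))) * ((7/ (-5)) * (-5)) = 567/ 10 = 56.70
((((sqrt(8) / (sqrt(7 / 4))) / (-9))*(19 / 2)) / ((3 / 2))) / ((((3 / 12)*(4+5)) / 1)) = -304*sqrt(14) / 1701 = -0.67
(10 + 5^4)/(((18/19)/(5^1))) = 60325/18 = 3351.39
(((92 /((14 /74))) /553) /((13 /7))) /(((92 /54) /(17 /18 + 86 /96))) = 29415 /57512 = 0.51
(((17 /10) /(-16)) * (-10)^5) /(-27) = -393.52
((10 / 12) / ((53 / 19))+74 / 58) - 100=-907679 / 9222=-98.43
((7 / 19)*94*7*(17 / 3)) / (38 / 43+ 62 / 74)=797.95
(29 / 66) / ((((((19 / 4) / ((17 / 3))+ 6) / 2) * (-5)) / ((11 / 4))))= -493 / 6975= -0.07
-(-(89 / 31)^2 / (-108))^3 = -496981290961 / 1117999036999872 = -0.00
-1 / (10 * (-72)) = 1 / 720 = 0.00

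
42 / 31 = 1.35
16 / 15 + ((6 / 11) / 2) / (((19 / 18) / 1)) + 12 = 41774 / 3135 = 13.33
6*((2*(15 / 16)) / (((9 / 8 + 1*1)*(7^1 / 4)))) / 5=72 / 119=0.61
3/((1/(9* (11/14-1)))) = -81/14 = -5.79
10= 10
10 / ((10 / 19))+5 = 24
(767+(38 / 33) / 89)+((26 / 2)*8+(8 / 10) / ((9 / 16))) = 38435131 / 44055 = 872.44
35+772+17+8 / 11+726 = 17058 / 11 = 1550.73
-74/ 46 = -37/ 23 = -1.61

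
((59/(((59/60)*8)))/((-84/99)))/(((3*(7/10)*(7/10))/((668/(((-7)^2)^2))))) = -1377750/823543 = -1.67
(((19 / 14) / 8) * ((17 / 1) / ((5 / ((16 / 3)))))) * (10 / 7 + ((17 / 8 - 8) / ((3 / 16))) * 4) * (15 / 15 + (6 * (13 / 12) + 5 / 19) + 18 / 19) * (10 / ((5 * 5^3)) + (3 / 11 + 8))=-27811441873 / 1010625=-27519.05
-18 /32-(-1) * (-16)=-265 /16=-16.56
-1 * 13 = -13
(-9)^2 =81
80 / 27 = 2.96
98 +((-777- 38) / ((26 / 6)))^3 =-14616055819 / 2197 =-6652733.65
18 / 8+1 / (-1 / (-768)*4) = 777 / 4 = 194.25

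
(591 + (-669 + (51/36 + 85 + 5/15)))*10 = 87.50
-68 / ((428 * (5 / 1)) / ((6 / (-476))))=3 / 7490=0.00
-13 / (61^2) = -13 / 3721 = -0.00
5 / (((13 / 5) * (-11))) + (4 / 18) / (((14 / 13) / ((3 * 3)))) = 1684 / 1001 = 1.68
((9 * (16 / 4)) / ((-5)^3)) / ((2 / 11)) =-198 / 125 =-1.58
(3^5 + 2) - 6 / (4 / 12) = 227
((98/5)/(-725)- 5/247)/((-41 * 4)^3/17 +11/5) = 719627/3949415496975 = 0.00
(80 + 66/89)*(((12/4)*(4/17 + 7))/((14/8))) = 10606536/10591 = 1001.47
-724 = -724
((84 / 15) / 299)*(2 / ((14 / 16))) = 64 / 1495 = 0.04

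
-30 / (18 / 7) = -35 / 3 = -11.67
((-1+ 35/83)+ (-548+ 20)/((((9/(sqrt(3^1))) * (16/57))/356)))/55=-6764 * sqrt(3)/5 - 48/4565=-2343.13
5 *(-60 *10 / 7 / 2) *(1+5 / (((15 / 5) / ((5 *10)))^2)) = -893500 / 3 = -297833.33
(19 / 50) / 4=19 / 200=0.10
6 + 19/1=25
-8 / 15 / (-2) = 4 / 15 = 0.27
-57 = -57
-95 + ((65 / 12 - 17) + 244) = 1649 / 12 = 137.42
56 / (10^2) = 14 / 25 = 0.56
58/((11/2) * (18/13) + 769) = 377/5048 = 0.07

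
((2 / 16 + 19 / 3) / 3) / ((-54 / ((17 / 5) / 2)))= -527 / 7776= -0.07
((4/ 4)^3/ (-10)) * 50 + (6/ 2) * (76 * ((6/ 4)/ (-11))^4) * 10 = -123325/ 29282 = -4.21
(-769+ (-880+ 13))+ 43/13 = -21225/13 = -1632.69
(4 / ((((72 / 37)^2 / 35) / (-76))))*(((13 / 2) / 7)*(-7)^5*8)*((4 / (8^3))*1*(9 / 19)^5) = 1090271182455 / 16681088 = 65359.72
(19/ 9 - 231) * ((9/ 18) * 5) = -5150/ 9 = -572.22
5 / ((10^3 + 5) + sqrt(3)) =1675 / 336674 - 5 *sqrt(3) / 1010022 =0.00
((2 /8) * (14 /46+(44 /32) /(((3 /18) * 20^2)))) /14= 11959 /2060800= 0.01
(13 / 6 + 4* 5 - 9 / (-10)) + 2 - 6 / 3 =23.07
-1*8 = -8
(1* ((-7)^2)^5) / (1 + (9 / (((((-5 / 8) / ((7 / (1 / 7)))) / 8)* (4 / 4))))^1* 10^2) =-282475249 / 564479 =-500.42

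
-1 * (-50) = 50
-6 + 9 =3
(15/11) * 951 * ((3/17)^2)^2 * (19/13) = 21953835/11943503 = 1.84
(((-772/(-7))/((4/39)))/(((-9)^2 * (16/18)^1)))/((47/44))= 27599/1974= 13.98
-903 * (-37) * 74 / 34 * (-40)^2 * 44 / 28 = 3108177600 / 17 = 182833976.47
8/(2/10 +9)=20/23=0.87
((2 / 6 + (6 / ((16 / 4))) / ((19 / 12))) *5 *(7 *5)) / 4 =12775 / 228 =56.03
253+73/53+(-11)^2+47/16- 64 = 314.31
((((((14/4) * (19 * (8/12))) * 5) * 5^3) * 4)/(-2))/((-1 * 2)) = 83125/3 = 27708.33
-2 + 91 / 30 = 31 / 30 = 1.03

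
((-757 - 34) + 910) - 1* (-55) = 174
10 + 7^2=59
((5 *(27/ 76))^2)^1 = 18225/ 5776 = 3.16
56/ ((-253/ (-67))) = 3752/ 253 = 14.83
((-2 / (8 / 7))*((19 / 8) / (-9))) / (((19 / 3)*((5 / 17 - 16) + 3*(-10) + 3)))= -0.00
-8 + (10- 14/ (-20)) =27/ 10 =2.70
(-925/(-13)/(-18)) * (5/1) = -4625/234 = -19.76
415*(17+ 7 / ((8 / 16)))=12865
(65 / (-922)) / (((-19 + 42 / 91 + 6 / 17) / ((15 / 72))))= 71825 / 88932432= 0.00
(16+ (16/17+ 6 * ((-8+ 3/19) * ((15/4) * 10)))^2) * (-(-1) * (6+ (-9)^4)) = 2130792867327135/104329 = 20423783102.75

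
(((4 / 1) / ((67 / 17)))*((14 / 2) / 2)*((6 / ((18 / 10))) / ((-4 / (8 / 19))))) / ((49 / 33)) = -7480 / 8911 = -0.84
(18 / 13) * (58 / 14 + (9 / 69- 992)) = -2862432 / 2093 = -1367.62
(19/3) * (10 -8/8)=57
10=10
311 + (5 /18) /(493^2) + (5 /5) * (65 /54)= 2048781553 /6562323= 312.20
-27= -27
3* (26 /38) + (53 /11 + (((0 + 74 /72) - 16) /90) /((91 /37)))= 59888879 /8803080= 6.80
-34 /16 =-17 /8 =-2.12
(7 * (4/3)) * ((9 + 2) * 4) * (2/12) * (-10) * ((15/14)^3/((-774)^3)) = 6875/3786759396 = 0.00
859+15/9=860.67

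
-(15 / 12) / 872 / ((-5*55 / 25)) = 5 / 38368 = 0.00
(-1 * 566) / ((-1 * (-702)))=-283 / 351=-0.81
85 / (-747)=-85 / 747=-0.11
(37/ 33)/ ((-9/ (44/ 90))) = -74/ 1215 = -0.06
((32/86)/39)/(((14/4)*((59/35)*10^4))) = 2/12367875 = 0.00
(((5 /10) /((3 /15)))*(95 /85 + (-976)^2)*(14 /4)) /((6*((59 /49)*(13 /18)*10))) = 16663431519 /104312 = 159746.06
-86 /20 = -4.30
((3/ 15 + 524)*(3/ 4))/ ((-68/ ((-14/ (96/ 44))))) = 201817/ 5440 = 37.10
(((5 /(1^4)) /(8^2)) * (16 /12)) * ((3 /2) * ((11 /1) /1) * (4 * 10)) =275 /4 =68.75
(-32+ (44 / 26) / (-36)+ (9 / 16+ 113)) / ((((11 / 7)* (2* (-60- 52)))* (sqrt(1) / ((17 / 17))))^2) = 152597 / 231948288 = 0.00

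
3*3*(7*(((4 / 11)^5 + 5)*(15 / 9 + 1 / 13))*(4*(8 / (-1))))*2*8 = -589499602944 / 2093663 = -281563.75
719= 719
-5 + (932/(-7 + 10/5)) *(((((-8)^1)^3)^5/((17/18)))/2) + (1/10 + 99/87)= 17117337758705104781/4930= 3472076624483794.07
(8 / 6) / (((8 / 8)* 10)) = 2 / 15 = 0.13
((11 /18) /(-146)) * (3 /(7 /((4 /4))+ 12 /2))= -11 /11388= -0.00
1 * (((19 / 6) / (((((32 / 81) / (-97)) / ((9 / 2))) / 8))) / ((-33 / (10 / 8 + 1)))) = 1343547 / 704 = 1908.45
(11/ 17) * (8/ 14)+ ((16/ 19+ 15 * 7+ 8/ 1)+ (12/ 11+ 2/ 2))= 2892566/ 24871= 116.30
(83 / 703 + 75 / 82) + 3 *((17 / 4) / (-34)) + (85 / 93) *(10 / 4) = 63103015 / 21444312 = 2.94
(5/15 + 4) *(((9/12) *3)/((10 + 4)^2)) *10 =195/392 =0.50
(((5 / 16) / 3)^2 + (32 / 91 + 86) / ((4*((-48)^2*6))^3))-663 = -5100338104598786215 / 7692943557132288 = -662.99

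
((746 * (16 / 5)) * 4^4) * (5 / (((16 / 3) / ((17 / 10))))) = 4869888 / 5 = 973977.60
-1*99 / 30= -33 / 10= -3.30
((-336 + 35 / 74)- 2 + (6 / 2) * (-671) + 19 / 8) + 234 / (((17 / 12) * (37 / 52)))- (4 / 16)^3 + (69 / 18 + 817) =-156418039 / 120768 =-1295.19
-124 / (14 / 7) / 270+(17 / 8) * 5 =11227 / 1080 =10.40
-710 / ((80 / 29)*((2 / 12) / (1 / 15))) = -2059 / 20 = -102.95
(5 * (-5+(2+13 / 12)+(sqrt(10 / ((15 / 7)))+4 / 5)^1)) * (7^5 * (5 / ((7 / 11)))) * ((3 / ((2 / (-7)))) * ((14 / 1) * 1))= 433536565 / 4-32353475 * sqrt(42)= -101290340.92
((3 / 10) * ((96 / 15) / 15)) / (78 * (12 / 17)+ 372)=68 / 226875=0.00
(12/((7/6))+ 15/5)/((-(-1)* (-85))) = -93/595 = -0.16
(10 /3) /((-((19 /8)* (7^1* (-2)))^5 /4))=40960 /124847387679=0.00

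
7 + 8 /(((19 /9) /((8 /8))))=205 /19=10.79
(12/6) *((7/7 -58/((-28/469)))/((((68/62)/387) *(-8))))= -23334165/272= -85787.37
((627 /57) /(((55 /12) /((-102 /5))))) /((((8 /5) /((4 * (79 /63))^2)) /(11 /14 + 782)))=-3100578728 /5145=-602639.21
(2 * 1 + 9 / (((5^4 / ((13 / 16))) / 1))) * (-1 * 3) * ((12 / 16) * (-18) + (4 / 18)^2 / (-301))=2648584103 / 32508000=81.47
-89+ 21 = -68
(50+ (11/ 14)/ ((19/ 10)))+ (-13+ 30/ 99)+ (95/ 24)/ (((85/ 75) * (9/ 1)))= 68234429/ 1790712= 38.10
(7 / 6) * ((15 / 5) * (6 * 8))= 168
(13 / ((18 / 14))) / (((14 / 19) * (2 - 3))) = -247 / 18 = -13.72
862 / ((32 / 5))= 2155 / 16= 134.69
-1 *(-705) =705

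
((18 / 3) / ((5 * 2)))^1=3 / 5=0.60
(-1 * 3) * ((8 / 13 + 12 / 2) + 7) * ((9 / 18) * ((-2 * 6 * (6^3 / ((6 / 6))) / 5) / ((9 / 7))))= 535248 / 65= 8234.58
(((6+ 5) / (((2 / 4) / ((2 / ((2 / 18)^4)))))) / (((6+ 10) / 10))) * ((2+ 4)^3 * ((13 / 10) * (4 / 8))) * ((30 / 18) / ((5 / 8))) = 67552056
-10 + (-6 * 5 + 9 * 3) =-13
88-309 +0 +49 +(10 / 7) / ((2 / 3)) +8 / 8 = -1182 / 7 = -168.86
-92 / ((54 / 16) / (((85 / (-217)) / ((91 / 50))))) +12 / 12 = 3661169 / 533169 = 6.87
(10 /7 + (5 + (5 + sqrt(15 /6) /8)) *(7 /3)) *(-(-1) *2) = 50.45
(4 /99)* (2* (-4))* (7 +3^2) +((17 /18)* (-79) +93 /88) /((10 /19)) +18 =-201049 /1584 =-126.92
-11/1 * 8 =-88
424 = 424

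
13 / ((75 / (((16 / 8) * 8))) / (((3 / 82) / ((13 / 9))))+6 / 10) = 4680 / 66841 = 0.07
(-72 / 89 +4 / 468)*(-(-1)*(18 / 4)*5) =-41675 / 2314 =-18.01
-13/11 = -1.18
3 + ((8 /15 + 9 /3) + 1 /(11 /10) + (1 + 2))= 1723 /165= 10.44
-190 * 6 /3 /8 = -95 /2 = -47.50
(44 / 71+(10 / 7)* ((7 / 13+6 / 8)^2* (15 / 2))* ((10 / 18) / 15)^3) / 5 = 0.12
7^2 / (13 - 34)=-7 / 3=-2.33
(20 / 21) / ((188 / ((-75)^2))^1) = 9375 / 329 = 28.50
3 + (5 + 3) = 11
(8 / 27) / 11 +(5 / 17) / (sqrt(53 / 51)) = 8 / 297 +5 *sqrt(2703) / 901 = 0.32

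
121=121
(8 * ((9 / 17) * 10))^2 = 518400 / 289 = 1793.77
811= 811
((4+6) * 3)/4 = 15/2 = 7.50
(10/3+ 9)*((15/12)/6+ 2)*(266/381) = 260813/13716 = 19.02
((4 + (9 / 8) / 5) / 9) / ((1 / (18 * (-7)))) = -1183 / 20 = -59.15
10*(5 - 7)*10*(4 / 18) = -400 / 9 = -44.44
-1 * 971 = -971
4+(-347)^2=120413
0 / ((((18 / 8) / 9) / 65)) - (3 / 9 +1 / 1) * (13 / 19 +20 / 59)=-4588 / 3363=-1.36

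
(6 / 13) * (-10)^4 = 60000 / 13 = 4615.38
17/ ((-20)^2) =17/ 400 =0.04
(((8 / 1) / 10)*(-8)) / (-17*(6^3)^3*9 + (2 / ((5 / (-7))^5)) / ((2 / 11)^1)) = 0.00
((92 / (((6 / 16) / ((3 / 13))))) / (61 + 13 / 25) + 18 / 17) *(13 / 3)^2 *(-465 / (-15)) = 135547438 / 117657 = 1152.06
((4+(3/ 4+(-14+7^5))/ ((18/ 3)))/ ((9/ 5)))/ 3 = 336355/ 648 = 519.07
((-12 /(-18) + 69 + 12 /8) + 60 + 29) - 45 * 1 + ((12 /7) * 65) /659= 3192263 /27678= 115.34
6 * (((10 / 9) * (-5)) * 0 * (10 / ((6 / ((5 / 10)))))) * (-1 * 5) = 0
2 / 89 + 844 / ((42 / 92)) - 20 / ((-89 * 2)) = 1848.90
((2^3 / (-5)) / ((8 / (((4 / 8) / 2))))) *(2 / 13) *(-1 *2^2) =2 / 65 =0.03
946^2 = 894916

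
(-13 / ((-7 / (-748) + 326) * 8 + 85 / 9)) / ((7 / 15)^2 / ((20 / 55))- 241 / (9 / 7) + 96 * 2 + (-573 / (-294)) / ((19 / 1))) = -3666482820 / 3880931855963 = -0.00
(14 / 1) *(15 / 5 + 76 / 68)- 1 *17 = 691 / 17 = 40.65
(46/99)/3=46/297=0.15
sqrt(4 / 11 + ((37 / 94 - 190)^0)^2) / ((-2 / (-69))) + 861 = 69 * sqrt(165) / 22 + 861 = 901.29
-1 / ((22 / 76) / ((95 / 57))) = -190 / 33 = -5.76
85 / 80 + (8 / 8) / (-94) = 791 / 752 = 1.05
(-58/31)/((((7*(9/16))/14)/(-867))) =536384/93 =5767.57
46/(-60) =-0.77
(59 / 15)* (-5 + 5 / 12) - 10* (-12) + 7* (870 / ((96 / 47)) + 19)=3216.53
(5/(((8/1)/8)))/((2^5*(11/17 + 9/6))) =85/1168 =0.07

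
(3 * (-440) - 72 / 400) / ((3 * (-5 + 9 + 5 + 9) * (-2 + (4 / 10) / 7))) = 154021 / 12240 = 12.58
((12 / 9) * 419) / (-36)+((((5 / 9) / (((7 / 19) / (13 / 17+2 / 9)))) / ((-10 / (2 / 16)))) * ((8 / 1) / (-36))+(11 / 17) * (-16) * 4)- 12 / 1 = -47835299 / 694008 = -68.93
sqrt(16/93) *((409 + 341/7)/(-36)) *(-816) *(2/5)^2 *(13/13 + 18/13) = 387328 *sqrt(93)/2275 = 1641.87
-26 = -26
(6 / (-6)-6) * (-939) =6573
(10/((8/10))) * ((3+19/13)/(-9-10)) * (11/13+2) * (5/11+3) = -53650/1859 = -28.86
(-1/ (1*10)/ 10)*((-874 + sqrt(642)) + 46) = 207/ 25 - sqrt(642)/ 100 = 8.03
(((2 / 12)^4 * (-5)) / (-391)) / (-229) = -5 / 116042544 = -0.00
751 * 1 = 751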